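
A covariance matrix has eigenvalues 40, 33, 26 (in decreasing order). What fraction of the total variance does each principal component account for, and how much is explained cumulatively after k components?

Step 1 — total variance = trace(Sigma) = Σ λ_i = 40 + 33 + 26 = 99.

Step 2 — fraction explained by component i = λ_i / Σ λ:
  PC1: 40/99 = 0.404
  PC2: 33/99 = 0.3333
  PC3: 26/99 = 0.2626

Step 3 — cumulative fraction after k components = (λ_1 + ... + λ_k) / Σ λ:
  k = 1: 40/99 = 0.404
  k = 2: (40 + 33)/99 = 73/99 = 0.7374
  k = 3: (40 + 33 + 26)/99 = 99/99 = 1

Summary (fraction, with percent):

explained: PC1 0.404 (40.4%), PC2 0.3333 (33.33%), PC3 0.2626 (26.26%);  cumulative: 0.404, 0.7374, 1


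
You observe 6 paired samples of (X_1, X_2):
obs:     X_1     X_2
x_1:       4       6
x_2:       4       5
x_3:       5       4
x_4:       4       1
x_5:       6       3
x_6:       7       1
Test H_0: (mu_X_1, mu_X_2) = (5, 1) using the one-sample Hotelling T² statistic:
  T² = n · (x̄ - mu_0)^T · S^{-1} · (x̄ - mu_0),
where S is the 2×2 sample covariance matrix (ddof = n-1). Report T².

Step 1 — sample mean vector:
  mean(X_1) = (4 + 4 + 5 + 4 + 6 + 7) / 6 = 30/6 = 5
  mean(X_2) = (6 + 5 + 4 + 1 + 3 + 1) / 6 = 20/6 = 3.3333
  x̄ = (5, 3.3333),  deviation x̄ - mu_0 = (5, 3.3333) - (5, 1) = (0, 2.3333).

Step 2 — sample covariance matrix, S[i,j] = (1/(n-1)) · Σ_k (x_{k,i} - mean_i) · (x_{k,j} - mean_j), divisor n-1 = 5:
  S[X_1,X_1] = ((-1)·(-1) + (-1)·(-1) + (0)·(0) + (-1)·(-1) + (1)·(1) + (2)·(2)) / 5 = 8/5 = 1.6
  S[X_1,X_2] = ((-1)·(2.6667) + (-1)·(1.6667) + (0)·(0.6667) + (-1)·(-2.3333) + (1)·(-0.3333) + (2)·(-2.3333)) / 5 = -7/5 = -1.4
  S[X_2,X_2] = ((2.6667)·(2.6667) + (1.6667)·(1.6667) + (0.6667)·(0.6667) + (-2.3333)·(-2.3333) + (-0.3333)·(-0.3333) + (-2.3333)·(-2.3333)) / 5 = 21.3333/5 = 4.2667
  S = [[1.6, -1.4],
 [-1.4, 4.2667]].

Step 3 — invert S. det(S) = 1.6·4.2667 - (-1.4)² = 4.8667.
  S^{-1} = (1/det) · [[d, -b], [-b, a]] = [[0.8767, 0.2877],
 [0.2877, 0.3288]].

Step 4 — quadratic form (x̄ - mu_0)^T · S^{-1} · (x̄ - mu_0):
  S^{-1} · (x̄ - mu_0) = (0.6712, 0.7671),
  (x̄ - mu_0)^T · [...] = (0)·(0.6712) + (2.3333)·(0.7671) = 1.79.

Step 5 — scale by n: T² = 6 · 1.79 = 10.7397.

T² ≈ 10.7397


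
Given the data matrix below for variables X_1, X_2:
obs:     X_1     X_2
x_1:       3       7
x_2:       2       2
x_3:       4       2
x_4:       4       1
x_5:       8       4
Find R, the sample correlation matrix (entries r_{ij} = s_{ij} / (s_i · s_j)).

Step 1 — column means:
  mean(X_1) = (3 + 2 + 4 + 4 + 8) / 5 = 21/5 = 4.2
  mean(X_2) = (7 + 2 + 2 + 1 + 4) / 5 = 16/5 = 3.2

Step 2 — sample variances and covariances s[i,j] = (1/(n-1)) · Σ_k (x_{k,i} - mean_i) · (x_{k,j} - mean_j), with n-1 = 4:
  s[X_1,X_1] = ((-1.2)·(-1.2) + (-2.2)·(-2.2) + (-0.2)·(-0.2) + (-0.2)·(-0.2) + (3.8)·(3.8)) / 4 = 20.8/4 = 5.2
  s[X_1,X_2] = ((-1.2)·(3.8) + (-2.2)·(-1.2) + (-0.2)·(-1.2) + (-0.2)·(-2.2) + (3.8)·(0.8)) / 4 = 1.8/4 = 0.45
  s[X_2,X_2] = ((3.8)·(3.8) + (-1.2)·(-1.2) + (-1.2)·(-1.2) + (-2.2)·(-2.2) + (0.8)·(0.8)) / 4 = 22.8/4 = 5.7
  Sample standard deviations s_i = √(s[i,i]):
  s(X_1) = √(5.2) = 2.2804
  s(X_2) = √(5.7) = 2.3875

Step 3 — r_{ij} = s_{ij} / (s_i · s_j):
  r[X_1,X_1] = 1 (diagonal).
  r[X_1,X_2] = 0.45 / (2.2804 · 2.3875) = 0.45 / 5.4443 = 0.0827
  r[X_2,X_2] = 1 (diagonal).

R is symmetric with unit diagonal. Assembling:

R = [[1, 0.0827],
 [0.0827, 1]]


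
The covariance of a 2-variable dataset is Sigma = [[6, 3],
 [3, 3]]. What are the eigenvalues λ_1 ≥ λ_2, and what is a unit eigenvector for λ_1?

Step 1 — characteristic polynomial of 2×2 Sigma:
  det(Sigma - λI) = λ² - trace · λ + det = 0.
  trace = 6 + 3 = 9, det = 6·3 - (3)² = 9.
Step 2 — discriminant:
  Δ = trace² - 4·det = 81 - 36 = 45.
Step 3 — eigenvalues:
  λ = (trace ± √Δ)/2 = (9 ± 6.7082)/2,
  λ_1 = 7.8541,  λ_2 = 1.1459.

Step 4 — unit eigenvector for λ_1: solve (Sigma - λ_1 I)v = 0. First row:
  (6 - 7.8541)·v_x + (3)·v_y = 0, i.e. (-1.8541)·v_x + (3)·v_y = 0,
  so v ∝ (b, λ_1 - a) = (3, 1.8541) = u.
  ||u|| = √((3)² + (1.8541)²) = √(12.4377) ≈ 3.5267,
  v_1 = u/||u|| ≈ (0.8507, 0.5257) (||v_1|| = 1).

λ_1 = 7.8541,  λ_2 = 1.1459;  v_1 ≈ (0.8507, 0.5257)


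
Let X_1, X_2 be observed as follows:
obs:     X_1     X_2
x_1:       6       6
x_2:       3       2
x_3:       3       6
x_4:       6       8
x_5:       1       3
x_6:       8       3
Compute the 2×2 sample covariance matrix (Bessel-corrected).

Step 1 — column means:
  mean(X_1) = (6 + 3 + 3 + 6 + 1 + 8) / 6 = 27/6 = 4.5
  mean(X_2) = (6 + 2 + 6 + 8 + 3 + 3) / 6 = 28/6 = 4.6667

Step 2 — sample covariance S[i,j] = (1/(n-1)) · Σ_k (x_{k,i} - mean_i) · (x_{k,j} - mean_j), with n-1 = 5.
  S[X_1,X_1] = ((1.5)·(1.5) + (-1.5)·(-1.5) + (-1.5)·(-1.5) + (1.5)·(1.5) + (-3.5)·(-3.5) + (3.5)·(3.5)) / 5 = 33.5/5 = 6.7
  S[X_1,X_2] = ((1.5)·(1.3333) + (-1.5)·(-2.6667) + (-1.5)·(1.3333) + (1.5)·(3.3333) + (-3.5)·(-1.6667) + (3.5)·(-1.6667)) / 5 = 9/5 = 1.8
  S[X_2,X_2] = ((1.3333)·(1.3333) + (-2.6667)·(-2.6667) + (1.3333)·(1.3333) + (3.3333)·(3.3333) + (-1.6667)·(-1.6667) + (-1.6667)·(-1.6667)) / 5 = 27.3333/5 = 5.4667

S is symmetric (S[j,i] = S[i,j]). Assembling:

S = [[6.7, 1.8],
 [1.8, 5.4667]]


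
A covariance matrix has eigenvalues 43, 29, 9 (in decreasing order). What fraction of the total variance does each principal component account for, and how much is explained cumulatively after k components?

Step 1 — total variance = trace(Sigma) = Σ λ_i = 43 + 29 + 9 = 81.

Step 2 — fraction explained by component i = λ_i / Σ λ:
  PC1: 43/81 = 0.5309
  PC2: 29/81 = 0.358
  PC3: 9/81 = 0.1111

Step 3 — cumulative fraction after k components = (λ_1 + ... + λ_k) / Σ λ:
  k = 1: 43/81 = 0.5309
  k = 2: (43 + 29)/81 = 72/81 = 0.8889
  k = 3: (43 + 29 + 9)/81 = 81/81 = 1

Summary (fraction, with percent):

explained: PC1 0.5309 (53.09%), PC2 0.358 (35.8%), PC3 0.1111 (11.11%);  cumulative: 0.5309, 0.8889, 1


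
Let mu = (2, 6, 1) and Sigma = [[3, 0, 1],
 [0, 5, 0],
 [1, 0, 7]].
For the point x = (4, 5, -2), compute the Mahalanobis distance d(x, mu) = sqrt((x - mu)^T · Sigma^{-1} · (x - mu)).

Step 1 — centre the observation: (x - mu) = (2, -1, -3).

Step 2 — invert Sigma (cofactor / det for 3×3, or solve directly):
  Sigma^{-1} = [[0.35, 0, -0.05],
 [0, 0.2, 0],
 [-0.05, 0, 0.15]].

Step 3 — form the quadratic (x - mu)^T · Sigma^{-1} · (x - mu):
  Sigma^{-1} · (x - mu) = (0.85, -0.2, -0.55).
  (x - mu)^T · [Sigma^{-1} · (x - mu)] = (2)·(0.85) + (-1)·(-0.2) + (-3)·(-0.55) = 3.55.

Step 4 — take square root: d = √(3.55) ≈ 1.8841.

d(x, mu) = √(3.55) ≈ 1.8841


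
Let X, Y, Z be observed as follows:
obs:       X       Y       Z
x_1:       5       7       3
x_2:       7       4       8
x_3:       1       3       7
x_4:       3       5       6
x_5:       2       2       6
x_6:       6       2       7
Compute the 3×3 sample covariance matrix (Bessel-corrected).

Step 1 — column means:
  mean(X) = (5 + 7 + 1 + 3 + 2 + 6) / 6 = 24/6 = 4
  mean(Y) = (7 + 4 + 3 + 5 + 2 + 2) / 6 = 23/6 = 3.8333
  mean(Z) = (3 + 8 + 7 + 6 + 6 + 7) / 6 = 37/6 = 6.1667

Step 2 — sample covariance S[i,j] = (1/(n-1)) · Σ_k (x_{k,i} - mean_i) · (x_{k,j} - mean_j), with n-1 = 5.
  S[X,X] = ((1)·(1) + (3)·(3) + (-3)·(-3) + (-1)·(-1) + (-2)·(-2) + (2)·(2)) / 5 = 28/5 = 5.6
  S[X,Y] = ((1)·(3.1667) + (3)·(0.1667) + (-3)·(-0.8333) + (-1)·(1.1667) + (-2)·(-1.8333) + (2)·(-1.8333)) / 5 = 5/5 = 1
  S[X,Z] = ((1)·(-3.1667) + (3)·(1.8333) + (-3)·(0.8333) + (-1)·(-0.1667) + (-2)·(-0.1667) + (2)·(0.8333)) / 5 = 2/5 = 0.4
  S[Y,Y] = ((3.1667)·(3.1667) + (0.1667)·(0.1667) + (-0.8333)·(-0.8333) + (1.1667)·(1.1667) + (-1.8333)·(-1.8333) + (-1.8333)·(-1.8333)) / 5 = 18.8333/5 = 3.7667
  S[Y,Z] = ((3.1667)·(-3.1667) + (0.1667)·(1.8333) + (-0.8333)·(0.8333) + (1.1667)·(-0.1667) + (-1.8333)·(-0.1667) + (-1.8333)·(0.8333)) / 5 = -11.8333/5 = -2.3667
  S[Z,Z] = ((-3.1667)·(-3.1667) + (1.8333)·(1.8333) + (0.8333)·(0.8333) + (-0.1667)·(-0.1667) + (-0.1667)·(-0.1667) + (0.8333)·(0.8333)) / 5 = 14.8333/5 = 2.9667

S is symmetric (S[j,i] = S[i,j]). Assembling:

S = [[5.6, 1, 0.4],
 [1, 3.7667, -2.3667],
 [0.4, -2.3667, 2.9667]]


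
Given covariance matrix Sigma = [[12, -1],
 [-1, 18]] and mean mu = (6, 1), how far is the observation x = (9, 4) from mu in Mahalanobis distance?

Step 1 — centre the observation: (x - mu) = (3, 3).

Step 2 — invert Sigma. det(Sigma) = 12·18 - (-1)² = 215.
  Sigma^{-1} = (1/det) · [[d, -b], [-b, a]] = [[0.0837, 0.0047],
 [0.0047, 0.0558]].

Step 3 — form the quadratic (x - mu)^T · Sigma^{-1} · (x - mu):
  Sigma^{-1} · (x - mu) = (0.2651, 0.1814).
  (x - mu)^T · [Sigma^{-1} · (x - mu)] = (3)·(0.2651) + (3)·(0.1814) = 1.3395.

Step 4 — take square root: d = √(1.3395) ≈ 1.1574.

d(x, mu) = √(1.3395) ≈ 1.1574


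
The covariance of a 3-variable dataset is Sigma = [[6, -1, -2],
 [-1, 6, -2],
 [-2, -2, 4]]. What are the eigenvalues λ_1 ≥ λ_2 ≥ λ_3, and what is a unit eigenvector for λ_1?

Step 1 — characteristic polynomial p(λ) = det(λI - Sigma) = λ³ - tr·λ² + c_1·λ - det, where tr = trace, c_1 = sum of the principal 2×2 minors, det = det(Sigma):
  tr = 6 + 6 + 4 = 16,
  c_1 = (6·6 - (-1)²) + (6·4 - (-2)²) + (6·4 - (-2)²) = 35 + 20 + 20 = 75,
  det = 6·(6·4 - (-2)²) - (-1)·((-1)·4 - (-2)·(-2)) + (-2)·((-1)·(-2) - 6·(-2)) = 6·(20) - (-1)·(-8) + (-2)·(14) = 84.
  So p(λ) = λ³ - 16λ² + 75λ - 84.
Step 2 — look for an integer root (rational root theorem: any rational root is an integer divisor of 84). Testing λ = 7:
  p(7) = 343 - 784 + 525 - 84 = 0  ✓
  Dividing out (λ - 7): p(λ) = (λ - 7)(λ² - 9λ + 12).
Step 3 — remaining eigenvalues from the quadratic λ² - 9λ + 12 = 0:
  Δ = 9² - 4·12 = 81 - 48 = 33,  λ = (9 ± √33)/2 = (9 ± 5.7446)/2 ≈ 7.3723 or 1.6277.
  Sorted: λ_1 = 7.3723,  λ_2 = 7,  λ_3 = 1.6277  (check: sum = 16 = tr ✓).

Step 4 — unit eigenvector for λ_1 ≈ 7.3723: v spans the null space of (Sigma - λ_1 I), whose rows are
  r_1 = (-1.3723, -1, -2),  r_2 = (-1, -1.3723, -2),  r_3 = (-2, -2, -3.3723).
  v is orthogonal to every row, so take v ∝ r_1 × r_2 = ((-1)·(-2) - (-2)·(-1.3723), (-2)·(-1) - (-1.3723)·(-2), (-1.3723)·(-1.3723) - (-1)·(-1)) ≈ (-0.7446, -0.7446, 0.8832).
  Rescale (multiply by -1 so the first nonzero entry is positive): u = (0.7446, 0.7446, -0.8832).
  ||u|| = √((0.7446)² + (0.7446)² + (-0.8832)²) = √(1.8887) ≈ 1.3743,  v_1 = u/||u|| ≈ (0.5418, 0.5418, -0.6426) (||v_1|| = 1).

λ_1 = 7.3723,  λ_2 = 7,  λ_3 = 1.6277;  v_1 ≈ (0.5418, 0.5418, -0.6426)


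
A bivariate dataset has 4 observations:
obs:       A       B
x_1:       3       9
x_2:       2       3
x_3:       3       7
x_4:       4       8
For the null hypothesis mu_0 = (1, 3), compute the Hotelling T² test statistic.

Step 1 — sample mean vector:
  mean(A) = (3 + 2 + 3 + 4) / 4 = 12/4 = 3
  mean(B) = (9 + 3 + 7 + 8) / 4 = 27/4 = 6.75
  x̄ = (3, 6.75),  deviation x̄ - mu_0 = (3, 6.75) - (1, 3) = (2, 3.75).

Step 2 — sample covariance matrix, S[i,j] = (1/(n-1)) · Σ_k (x_{k,i} - mean_i) · (x_{k,j} - mean_j), divisor n-1 = 3:
  S[A,A] = ((0)·(0) + (-1)·(-1) + (0)·(0) + (1)·(1)) / 3 = 2/3 = 0.6667
  S[A,B] = ((0)·(2.25) + (-1)·(-3.75) + (0)·(0.25) + (1)·(1.25)) / 3 = 5/3 = 1.6667
  S[B,B] = ((2.25)·(2.25) + (-3.75)·(-3.75) + (0.25)·(0.25) + (1.25)·(1.25)) / 3 = 20.75/3 = 6.9167
  S = [[0.6667, 1.6667],
 [1.6667, 6.9167]].

Step 3 — invert S. det(S) = 0.6667·6.9167 - (1.6667)² = 1.8333.
  S^{-1} = (1/det) · [[d, -b], [-b, a]] = [[3.7727, -0.9091],
 [-0.9091, 0.3636]].

Step 4 — quadratic form (x̄ - mu_0)^T · S^{-1} · (x̄ - mu_0):
  S^{-1} · (x̄ - mu_0) = (4.1364, -0.4545),
  (x̄ - mu_0)^T · [...] = (2)·(4.1364) + (3.75)·(-0.4545) = 6.5682.

Step 5 — scale by n: T² = 4 · 6.5682 = 26.2727.

T² ≈ 26.2727


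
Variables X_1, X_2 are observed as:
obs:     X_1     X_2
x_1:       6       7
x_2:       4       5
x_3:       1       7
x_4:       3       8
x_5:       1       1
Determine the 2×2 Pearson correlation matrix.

Step 1 — column means:
  mean(X_1) = (6 + 4 + 1 + 3 + 1) / 5 = 15/5 = 3
  mean(X_2) = (7 + 5 + 7 + 8 + 1) / 5 = 28/5 = 5.6

Step 2 — sample variances and covariances s[i,j] = (1/(n-1)) · Σ_k (x_{k,i} - mean_i) · (x_{k,j} - mean_j), with n-1 = 4:
  s[X_1,X_1] = ((3)·(3) + (1)·(1) + (-2)·(-2) + (0)·(0) + (-2)·(-2)) / 4 = 18/4 = 4.5
  s[X_1,X_2] = ((3)·(1.4) + (1)·(-0.6) + (-2)·(1.4) + (0)·(2.4) + (-2)·(-4.6)) / 4 = 10/4 = 2.5
  s[X_2,X_2] = ((1.4)·(1.4) + (-0.6)·(-0.6) + (1.4)·(1.4) + (2.4)·(2.4) + (-4.6)·(-4.6)) / 4 = 31.2/4 = 7.8
  Sample standard deviations s_i = √(s[i,i]):
  s(X_1) = √(4.5) = 2.1213
  s(X_2) = √(7.8) = 2.7928

Step 3 — r_{ij} = s_{ij} / (s_i · s_j):
  r[X_1,X_1] = 1 (diagonal).
  r[X_1,X_2] = 2.5 / (2.1213 · 2.7928) = 2.5 / 5.9245 = 0.422
  r[X_2,X_2] = 1 (diagonal).

R is symmetric with unit diagonal. Assembling:

R = [[1, 0.422],
 [0.422, 1]]


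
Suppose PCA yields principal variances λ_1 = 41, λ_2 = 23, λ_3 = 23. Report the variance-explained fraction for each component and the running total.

Step 1 — total variance = trace(Sigma) = Σ λ_i = 41 + 23 + 23 = 87.

Step 2 — fraction explained by component i = λ_i / Σ λ:
  PC1: 41/87 = 0.4713
  PC2: 23/87 = 0.2644
  PC3: 23/87 = 0.2644

Step 3 — cumulative fraction after k components = (λ_1 + ... + λ_k) / Σ λ:
  k = 1: 41/87 = 0.4713
  k = 2: (41 + 23)/87 = 64/87 = 0.7356
  k = 3: (41 + 23 + 23)/87 = 87/87 = 1

Summary (fraction, with percent):

explained: PC1 0.4713 (47.13%), PC2 0.2644 (26.44%), PC3 0.2644 (26.44%);  cumulative: 0.4713, 0.7356, 1


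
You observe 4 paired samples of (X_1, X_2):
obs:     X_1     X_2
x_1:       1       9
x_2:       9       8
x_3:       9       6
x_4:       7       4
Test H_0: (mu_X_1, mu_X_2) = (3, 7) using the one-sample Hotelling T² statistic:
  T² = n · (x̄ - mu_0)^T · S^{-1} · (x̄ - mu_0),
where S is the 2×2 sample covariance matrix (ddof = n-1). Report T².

Step 1 — sample mean vector:
  mean(X_1) = (1 + 9 + 9 + 7) / 4 = 26/4 = 6.5
  mean(X_2) = (9 + 8 + 6 + 4) / 4 = 27/4 = 6.75
  x̄ = (6.5, 6.75),  deviation x̄ - mu_0 = (6.5, 6.75) - (3, 7) = (3.5, -0.25).

Step 2 — sample covariance matrix, S[i,j] = (1/(n-1)) · Σ_k (x_{k,i} - mean_i) · (x_{k,j} - mean_j), divisor n-1 = 3:
  S[X_1,X_1] = ((-5.5)·(-5.5) + (2.5)·(2.5) + (2.5)·(2.5) + (0.5)·(0.5)) / 3 = 43/3 = 14.3333
  S[X_1,X_2] = ((-5.5)·(2.25) + (2.5)·(1.25) + (2.5)·(-0.75) + (0.5)·(-2.75)) / 3 = -12.5/3 = -4.1667
  S[X_2,X_2] = ((2.25)·(2.25) + (1.25)·(1.25) + (-0.75)·(-0.75) + (-2.75)·(-2.75)) / 3 = 14.75/3 = 4.9167
  S = [[14.3333, -4.1667],
 [-4.1667, 4.9167]].

Step 3 — invert S. det(S) = 14.3333·4.9167 - (-4.1667)² = 53.1111.
  S^{-1} = (1/det) · [[d, -b], [-b, a]] = [[0.0926, 0.0785],
 [0.0785, 0.2699]].

Step 4 — quadratic form (x̄ - mu_0)^T · S^{-1} · (x̄ - mu_0):
  S^{-1} · (x̄ - mu_0) = (0.3044, 0.2071),
  (x̄ - mu_0)^T · [...] = (3.5)·(0.3044) + (-0.25)·(0.2071) = 1.0136.

Step 5 — scale by n: T² = 4 · 1.0136 = 4.0544.

T² ≈ 4.0544


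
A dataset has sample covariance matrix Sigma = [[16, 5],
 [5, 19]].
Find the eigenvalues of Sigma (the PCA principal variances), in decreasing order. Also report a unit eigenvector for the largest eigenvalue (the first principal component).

Step 1 — characteristic polynomial of 2×2 Sigma:
  det(Sigma - λI) = λ² - trace · λ + det = 0.
  trace = 16 + 19 = 35, det = 16·19 - (5)² = 279.
Step 2 — discriminant:
  Δ = trace² - 4·det = 1225 - 1116 = 109.
Step 3 — eigenvalues:
  λ = (trace ± √Δ)/2 = (35 ± 10.4403)/2,
  λ_1 = 22.7202,  λ_2 = 12.2798.

Step 4 — unit eigenvector for λ_1: solve (Sigma - λ_1 I)v = 0. First row:
  (16 - 22.7202)·v_x + (5)·v_y = 0, i.e. (-6.7202)·v_x + (5)·v_y = 0,
  so v ∝ (b, λ_1 - a) = (5, 6.7202) = u.
  ||u|| = √((5)² + (6.7202)²) = √(70.1605) ≈ 8.3762,
  v_1 = u/||u|| ≈ (0.5969, 0.8023) (||v_1|| = 1).

λ_1 = 22.7202,  λ_2 = 12.2798;  v_1 ≈ (0.5969, 0.8023)


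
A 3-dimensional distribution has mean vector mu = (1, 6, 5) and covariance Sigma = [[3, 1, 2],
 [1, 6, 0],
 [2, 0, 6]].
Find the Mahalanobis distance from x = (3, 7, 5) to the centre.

Step 1 — centre the observation: (x - mu) = (2, 1, 0).

Step 2 — invert Sigma (cofactor / det for 3×3, or solve directly):
  Sigma^{-1} = [[0.4615, -0.0769, -0.1538],
 [-0.0769, 0.1795, 0.0256],
 [-0.1538, 0.0256, 0.2179]].

Step 3 — form the quadratic (x - mu)^T · Sigma^{-1} · (x - mu):
  Sigma^{-1} · (x - mu) = (0.8462, 0.0256, -0.2821).
  (x - mu)^T · [Sigma^{-1} · (x - mu)] = (2)·(0.8462) + (1)·(0.0256) + (0)·(-0.2821) = 1.7179.

Step 4 — take square root: d = √(1.7179) ≈ 1.3107.

d(x, mu) = √(1.7179) ≈ 1.3107


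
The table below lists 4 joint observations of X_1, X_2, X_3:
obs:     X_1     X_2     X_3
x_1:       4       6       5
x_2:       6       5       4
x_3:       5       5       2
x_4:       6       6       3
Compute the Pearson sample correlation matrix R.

Step 1 — column means:
  mean(X_1) = (4 + 6 + 5 + 6) / 4 = 21/4 = 5.25
  mean(X_2) = (6 + 5 + 5 + 6) / 4 = 22/4 = 5.5
  mean(X_3) = (5 + 4 + 2 + 3) / 4 = 14/4 = 3.5

Step 2 — sample variances and covariances s[i,j] = (1/(n-1)) · Σ_k (x_{k,i} - mean_i) · (x_{k,j} - mean_j), with n-1 = 3:
  s[X_1,X_1] = ((-1.25)·(-1.25) + (0.75)·(0.75) + (-0.25)·(-0.25) + (0.75)·(0.75)) / 3 = 2.75/3 = 0.9167
  s[X_1,X_2] = ((-1.25)·(0.5) + (0.75)·(-0.5) + (-0.25)·(-0.5) + (0.75)·(0.5)) / 3 = -0.5/3 = -0.1667
  s[X_1,X_3] = ((-1.25)·(1.5) + (0.75)·(0.5) + (-0.25)·(-1.5) + (0.75)·(-0.5)) / 3 = -1.5/3 = -0.5
  s[X_2,X_2] = ((0.5)·(0.5) + (-0.5)·(-0.5) + (-0.5)·(-0.5) + (0.5)·(0.5)) / 3 = 1/3 = 0.3333
  s[X_2,X_3] = ((0.5)·(1.5) + (-0.5)·(0.5) + (-0.5)·(-1.5) + (0.5)·(-0.5)) / 3 = 1/3 = 0.3333
  s[X_3,X_3] = ((1.5)·(1.5) + (0.5)·(0.5) + (-1.5)·(-1.5) + (-0.5)·(-0.5)) / 3 = 5/3 = 1.6667
  Sample standard deviations s_i = √(s[i,i]):
  s(X_1) = √(0.9167) = 0.9574
  s(X_2) = √(0.3333) = 0.5774
  s(X_3) = √(1.6667) = 1.291

Step 3 — r_{ij} = s_{ij} / (s_i · s_j):
  r[X_1,X_1] = 1 (diagonal).
  r[X_1,X_2] = -0.1667 / (0.9574 · 0.5774) = -0.1667 / 0.5528 = -0.3015
  r[X_1,X_3] = -0.5 / (0.9574 · 1.291) = -0.5 / 1.236 = -0.4045
  r[X_2,X_2] = 1 (diagonal).
  r[X_2,X_3] = 0.3333 / (0.5774 · 1.291) = 0.3333 / 0.7454 = 0.4472
  r[X_3,X_3] = 1 (diagonal).

R is symmetric with unit diagonal. Assembling:

R = [[1, -0.3015, -0.4045],
 [-0.3015, 1, 0.4472],
 [-0.4045, 0.4472, 1]]


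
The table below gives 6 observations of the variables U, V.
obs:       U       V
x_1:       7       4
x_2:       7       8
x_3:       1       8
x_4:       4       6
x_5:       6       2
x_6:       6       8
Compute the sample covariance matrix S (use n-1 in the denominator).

Step 1 — column means:
  mean(U) = (7 + 7 + 1 + 4 + 6 + 6) / 6 = 31/6 = 5.1667
  mean(V) = (4 + 8 + 8 + 6 + 2 + 8) / 6 = 36/6 = 6

Step 2 — sample covariance S[i,j] = (1/(n-1)) · Σ_k (x_{k,i} - mean_i) · (x_{k,j} - mean_j), with n-1 = 5.
  S[U,U] = ((1.8333)·(1.8333) + (1.8333)·(1.8333) + (-4.1667)·(-4.1667) + (-1.1667)·(-1.1667) + (0.8333)·(0.8333) + (0.8333)·(0.8333)) / 5 = 26.8333/5 = 5.3667
  S[U,V] = ((1.8333)·(-2) + (1.8333)·(2) + (-4.1667)·(2) + (-1.1667)·(0) + (0.8333)·(-4) + (0.8333)·(2)) / 5 = -10/5 = -2
  S[V,V] = ((-2)·(-2) + (2)·(2) + (2)·(2) + (0)·(0) + (-4)·(-4) + (2)·(2)) / 5 = 32/5 = 6.4

S is symmetric (S[j,i] = S[i,j]). Assembling:

S = [[5.3667, -2],
 [-2, 6.4]]


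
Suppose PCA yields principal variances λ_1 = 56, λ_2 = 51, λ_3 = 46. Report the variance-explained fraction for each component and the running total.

Step 1 — total variance = trace(Sigma) = Σ λ_i = 56 + 51 + 46 = 153.

Step 2 — fraction explained by component i = λ_i / Σ λ:
  PC1: 56/153 = 0.366
  PC2: 51/153 = 0.3333
  PC3: 46/153 = 0.3007

Step 3 — cumulative fraction after k components = (λ_1 + ... + λ_k) / Σ λ:
  k = 1: 56/153 = 0.366
  k = 2: (56 + 51)/153 = 107/153 = 0.6993
  k = 3: (56 + 51 + 46)/153 = 153/153 = 1

Summary (fraction, with percent):

explained: PC1 0.366 (36.6%), PC2 0.3333 (33.33%), PC3 0.3007 (30.07%);  cumulative: 0.366, 0.6993, 1


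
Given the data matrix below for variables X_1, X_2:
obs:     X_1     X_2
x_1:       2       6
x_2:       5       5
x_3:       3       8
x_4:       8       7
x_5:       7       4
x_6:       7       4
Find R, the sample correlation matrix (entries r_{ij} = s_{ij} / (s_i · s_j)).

Step 1 — column means:
  mean(X_1) = (2 + 5 + 3 + 8 + 7 + 7) / 6 = 32/6 = 5.3333
  mean(X_2) = (6 + 5 + 8 + 7 + 4 + 4) / 6 = 34/6 = 5.6667

Step 2 — sample variances and covariances s[i,j] = (1/(n-1)) · Σ_k (x_{k,i} - mean_i) · (x_{k,j} - mean_j), with n-1 = 5:
  s[X_1,X_1] = ((-3.3333)·(-3.3333) + (-0.3333)·(-0.3333) + (-2.3333)·(-2.3333) + (2.6667)·(2.6667) + (1.6667)·(1.6667) + (1.6667)·(1.6667)) / 5 = 29.3333/5 = 5.8667
  s[X_1,X_2] = ((-3.3333)·(0.3333) + (-0.3333)·(-0.6667) + (-2.3333)·(2.3333) + (2.6667)·(1.3333) + (1.6667)·(-1.6667) + (1.6667)·(-1.6667)) / 5 = -8.3333/5 = -1.6667
  s[X_2,X_2] = ((0.3333)·(0.3333) + (-0.6667)·(-0.6667) + (2.3333)·(2.3333) + (1.3333)·(1.3333) + (-1.6667)·(-1.6667) + (-1.6667)·(-1.6667)) / 5 = 13.3333/5 = 2.6667
  Sample standard deviations s_i = √(s[i,i]):
  s(X_1) = √(5.8667) = 2.4221
  s(X_2) = √(2.6667) = 1.633

Step 3 — r_{ij} = s_{ij} / (s_i · s_j):
  r[X_1,X_1] = 1 (diagonal).
  r[X_1,X_2] = -1.6667 / (2.4221 · 1.633) = -1.6667 / 3.9553 = -0.4214
  r[X_2,X_2] = 1 (diagonal).

R is symmetric with unit diagonal. Assembling:

R = [[1, -0.4214],
 [-0.4214, 1]]


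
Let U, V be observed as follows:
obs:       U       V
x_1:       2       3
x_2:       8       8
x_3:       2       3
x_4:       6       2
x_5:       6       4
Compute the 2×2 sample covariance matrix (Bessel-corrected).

Step 1 — column means:
  mean(U) = (2 + 8 + 2 + 6 + 6) / 5 = 24/5 = 4.8
  mean(V) = (3 + 8 + 3 + 2 + 4) / 5 = 20/5 = 4

Step 2 — sample covariance S[i,j] = (1/(n-1)) · Σ_k (x_{k,i} - mean_i) · (x_{k,j} - mean_j), with n-1 = 4.
  S[U,U] = ((-2.8)·(-2.8) + (3.2)·(3.2) + (-2.8)·(-2.8) + (1.2)·(1.2) + (1.2)·(1.2)) / 4 = 28.8/4 = 7.2
  S[U,V] = ((-2.8)·(-1) + (3.2)·(4) + (-2.8)·(-1) + (1.2)·(-2) + (1.2)·(0)) / 4 = 16/4 = 4
  S[V,V] = ((-1)·(-1) + (4)·(4) + (-1)·(-1) + (-2)·(-2) + (0)·(0)) / 4 = 22/4 = 5.5

S is symmetric (S[j,i] = S[i,j]). Assembling:

S = [[7.2, 4],
 [4, 5.5]]


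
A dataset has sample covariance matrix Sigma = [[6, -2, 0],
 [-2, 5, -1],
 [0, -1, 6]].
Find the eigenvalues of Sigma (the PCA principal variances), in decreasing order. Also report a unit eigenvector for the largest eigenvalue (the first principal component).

Step 1 — characteristic polynomial p(λ) = det(λI - Sigma) = λ³ - tr·λ² + c_1·λ - det, where tr = trace, c_1 = sum of the principal 2×2 minors, det = det(Sigma):
  tr = 6 + 5 + 6 = 17,
  c_1 = (6·5 - (-2)²) + (6·6 - (0)²) + (5·6 - (-1)²) = 26 + 36 + 29 = 91,
  det = 6·(5·6 - (-1)²) - (-2)·((-2)·6 - (-1)·(0)) + (0)·((-2)·(-1) - 5·(0)) = 6·(29) - (-2)·(-12) + (0)·(2) = 150.
  So p(λ) = λ³ - 17λ² + 91λ - 150.
Step 2 — look for an integer root (rational root theorem: any rational root is an integer divisor of 150). Testing λ = 6:
  p(6) = 216 - 612 + 546 - 150 = 0  ✓
  Dividing out (λ - 6): p(λ) = (λ - 6)(λ² - 11λ + 25).
Step 3 — remaining eigenvalues from the quadratic λ² - 11λ + 25 = 0:
  Δ = 11² - 4·25 = 121 - 100 = 21,  λ = (11 ± √21)/2 = (11 ± 4.5826)/2 ≈ 7.7913 or 3.2087.
  Sorted: λ_1 = 7.7913,  λ_2 = 6,  λ_3 = 3.2087  (check: sum = 17 = tr ✓).

Step 4 — unit eigenvector for λ_1 ≈ 7.7913: v spans the null space of (Sigma - λ_1 I), whose rows are
  r_1 = (-1.7913, -2, 0),  r_2 = (-2, -2.7913, -1),  r_3 = (0, -1, -1.7913).
  v is orthogonal to every row, so take v ∝ r_1 × r_2 = ((-2)·(-1) - (0)·(-2.7913), (0)·(-2) - (-1.7913)·(-1), (-1.7913)·(-2.7913) - (-2)·(-2)) ≈ (2, -1.7913, 1).
  Let u = (2, -1.7913, 1).
  ||u|| = √((2)² + (-1.7913)² + (1)²) = √(8.2087) ≈ 2.8651,  v_1 = u/||u|| ≈ (0.6981, -0.6252, 0.349) (||v_1|| = 1).

λ_1 = 7.7913,  λ_2 = 6,  λ_3 = 3.2087;  v_1 ≈ (0.6981, -0.6252, 0.349)


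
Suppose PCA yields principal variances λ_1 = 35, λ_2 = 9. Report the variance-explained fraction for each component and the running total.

Step 1 — total variance = trace(Sigma) = Σ λ_i = 35 + 9 = 44.

Step 2 — fraction explained by component i = λ_i / Σ λ:
  PC1: 35/44 = 0.7955
  PC2: 9/44 = 0.2045

Step 3 — cumulative fraction after k components = (λ_1 + ... + λ_k) / Σ λ:
  k = 1: 35/44 = 0.7955
  k = 2: (35 + 9)/44 = 44/44 = 1

Summary (fraction, with percent):

explained: PC1 0.7955 (79.55%), PC2 0.2045 (20.45%);  cumulative: 0.7955, 1


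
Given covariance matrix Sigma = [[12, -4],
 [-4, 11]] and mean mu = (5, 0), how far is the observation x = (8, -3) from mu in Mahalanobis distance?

Step 1 — centre the observation: (x - mu) = (3, -3).

Step 2 — invert Sigma. det(Sigma) = 12·11 - (-4)² = 116.
  Sigma^{-1} = (1/det) · [[d, -b], [-b, a]] = [[0.0948, 0.0345],
 [0.0345, 0.1034]].

Step 3 — form the quadratic (x - mu)^T · Sigma^{-1} · (x - mu):
  Sigma^{-1} · (x - mu) = (0.181, -0.2069).
  (x - mu)^T · [Sigma^{-1} · (x - mu)] = (3)·(0.181) + (-3)·(-0.2069) = 1.1638.

Step 4 — take square root: d = √(1.1638) ≈ 1.0788.

d(x, mu) = √(1.1638) ≈ 1.0788


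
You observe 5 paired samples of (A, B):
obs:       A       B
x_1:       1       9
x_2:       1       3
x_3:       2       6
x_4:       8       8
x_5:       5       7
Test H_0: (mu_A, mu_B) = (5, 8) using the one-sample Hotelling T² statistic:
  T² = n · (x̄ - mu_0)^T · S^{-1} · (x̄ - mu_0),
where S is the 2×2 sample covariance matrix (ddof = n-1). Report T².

Step 1 — sample mean vector:
  mean(A) = (1 + 1 + 2 + 8 + 5) / 5 = 17/5 = 3.4
  mean(B) = (9 + 3 + 6 + 8 + 7) / 5 = 33/5 = 6.6
  x̄ = (3.4, 6.6),  deviation x̄ - mu_0 = (3.4, 6.6) - (5, 8) = (-1.6, -1.4).

Step 2 — sample covariance matrix, S[i,j] = (1/(n-1)) · Σ_k (x_{k,i} - mean_i) · (x_{k,j} - mean_j), divisor n-1 = 4:
  S[A,A] = ((-2.4)·(-2.4) + (-2.4)·(-2.4) + (-1.4)·(-1.4) + (4.6)·(4.6) + (1.6)·(1.6)) / 4 = 37.2/4 = 9.3
  S[A,B] = ((-2.4)·(2.4) + (-2.4)·(-3.6) + (-1.4)·(-0.6) + (4.6)·(1.4) + (1.6)·(0.4)) / 4 = 10.8/4 = 2.7
  S[B,B] = ((2.4)·(2.4) + (-3.6)·(-3.6) + (-0.6)·(-0.6) + (1.4)·(1.4) + (0.4)·(0.4)) / 4 = 21.2/4 = 5.3
  S = [[9.3, 2.7],
 [2.7, 5.3]].

Step 3 — invert S. det(S) = 9.3·5.3 - (2.7)² = 42.
  S^{-1} = (1/det) · [[d, -b], [-b, a]] = [[0.1262, -0.0643],
 [-0.0643, 0.2214]].

Step 4 — quadratic form (x̄ - mu_0)^T · S^{-1} · (x̄ - mu_0):
  S^{-1} · (x̄ - mu_0) = (-0.1119, -0.2071),
  (x̄ - mu_0)^T · [...] = (-1.6)·(-0.1119) + (-1.4)·(-0.2071) = 0.469.

Step 5 — scale by n: T² = 5 · 0.469 = 2.3452.

T² ≈ 2.3452


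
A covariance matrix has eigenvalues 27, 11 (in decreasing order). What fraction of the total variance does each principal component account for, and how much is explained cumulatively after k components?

Step 1 — total variance = trace(Sigma) = Σ λ_i = 27 + 11 = 38.

Step 2 — fraction explained by component i = λ_i / Σ λ:
  PC1: 27/38 = 0.7105
  PC2: 11/38 = 0.2895

Step 3 — cumulative fraction after k components = (λ_1 + ... + λ_k) / Σ λ:
  k = 1: 27/38 = 0.7105
  k = 2: (27 + 11)/38 = 38/38 = 1

Summary (fraction, with percent):

explained: PC1 0.7105 (71.05%), PC2 0.2895 (28.95%);  cumulative: 0.7105, 1


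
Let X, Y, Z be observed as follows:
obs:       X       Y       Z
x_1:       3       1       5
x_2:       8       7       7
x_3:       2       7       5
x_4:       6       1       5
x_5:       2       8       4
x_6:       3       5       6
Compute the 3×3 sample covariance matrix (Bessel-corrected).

Step 1 — column means:
  mean(X) = (3 + 8 + 2 + 6 + 2 + 3) / 6 = 24/6 = 4
  mean(Y) = (1 + 7 + 7 + 1 + 8 + 5) / 6 = 29/6 = 4.8333
  mean(Z) = (5 + 7 + 5 + 5 + 4 + 6) / 6 = 32/6 = 5.3333

Step 2 — sample covariance S[i,j] = (1/(n-1)) · Σ_k (x_{k,i} - mean_i) · (x_{k,j} - mean_j), with n-1 = 5.
  S[X,X] = ((-1)·(-1) + (4)·(4) + (-2)·(-2) + (2)·(2) + (-2)·(-2) + (-1)·(-1)) / 5 = 30/5 = 6
  S[X,Y] = ((-1)·(-3.8333) + (4)·(2.1667) + (-2)·(2.1667) + (2)·(-3.8333) + (-2)·(3.1667) + (-1)·(0.1667)) / 5 = -6/5 = -1.2
  S[X,Z] = ((-1)·(-0.3333) + (4)·(1.6667) + (-2)·(-0.3333) + (2)·(-0.3333) + (-2)·(-1.3333) + (-1)·(0.6667)) / 5 = 9/5 = 1.8
  S[Y,Y] = ((-3.8333)·(-3.8333) + (2.1667)·(2.1667) + (2.1667)·(2.1667) + (-3.8333)·(-3.8333) + (3.1667)·(3.1667) + (0.1667)·(0.1667)) / 5 = 48.8333/5 = 9.7667
  S[Y,Z] = ((-3.8333)·(-0.3333) + (2.1667)·(1.6667) + (2.1667)·(-0.3333) + (-3.8333)·(-0.3333) + (3.1667)·(-1.3333) + (0.1667)·(0.6667)) / 5 = 1.3333/5 = 0.2667
  S[Z,Z] = ((-0.3333)·(-0.3333) + (1.6667)·(1.6667) + (-0.3333)·(-0.3333) + (-0.3333)·(-0.3333) + (-1.3333)·(-1.3333) + (0.6667)·(0.6667)) / 5 = 5.3333/5 = 1.0667

S is symmetric (S[j,i] = S[i,j]). Assembling:

S = [[6, -1.2, 1.8],
 [-1.2, 9.7667, 0.2667],
 [1.8, 0.2667, 1.0667]]


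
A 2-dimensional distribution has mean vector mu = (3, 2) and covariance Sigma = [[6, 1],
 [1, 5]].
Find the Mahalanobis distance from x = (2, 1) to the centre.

Step 1 — centre the observation: (x - mu) = (-1, -1).

Step 2 — invert Sigma. det(Sigma) = 6·5 - (1)² = 29.
  Sigma^{-1} = (1/det) · [[d, -b], [-b, a]] = [[0.1724, -0.0345],
 [-0.0345, 0.2069]].

Step 3 — form the quadratic (x - mu)^T · Sigma^{-1} · (x - mu):
  Sigma^{-1} · (x - mu) = (-0.1379, -0.1724).
  (x - mu)^T · [Sigma^{-1} · (x - mu)] = (-1)·(-0.1379) + (-1)·(-0.1724) = 0.3103.

Step 4 — take square root: d = √(0.3103) ≈ 0.5571.

d(x, mu) = √(0.3103) ≈ 0.5571


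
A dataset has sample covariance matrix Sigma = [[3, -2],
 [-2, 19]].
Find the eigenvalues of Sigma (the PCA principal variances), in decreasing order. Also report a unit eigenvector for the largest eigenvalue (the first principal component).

Step 1 — characteristic polynomial of 2×2 Sigma:
  det(Sigma - λI) = λ² - trace · λ + det = 0.
  trace = 3 + 19 = 22, det = 3·19 - (-2)² = 53.
Step 2 — discriminant:
  Δ = trace² - 4·det = 484 - 212 = 272.
Step 3 — eigenvalues:
  λ = (trace ± √Δ)/2 = (22 ± 16.4924)/2,
  λ_1 = 19.2462,  λ_2 = 2.7538.

Step 4 — unit eigenvector for λ_1: solve (Sigma - λ_1 I)v = 0. First row:
  (3 - 19.2462)·v_x + (-2)·v_y = 0, i.e. (-16.2462)·v_x + (-2)·v_y = 0,
  so v ∝ (b, λ_1 - a) = (-2, 16.2462); multiply by -1 so the first entry is positive: u = (2, -16.2462).
  ||u|| = √((2)² + (-16.2462)²) = √(267.9394) ≈ 16.3689,
  v_1 = u/||u|| ≈ (0.1222, -0.9925) (||v_1|| = 1).

λ_1 = 19.2462,  λ_2 = 2.7538;  v_1 ≈ (0.1222, -0.9925)


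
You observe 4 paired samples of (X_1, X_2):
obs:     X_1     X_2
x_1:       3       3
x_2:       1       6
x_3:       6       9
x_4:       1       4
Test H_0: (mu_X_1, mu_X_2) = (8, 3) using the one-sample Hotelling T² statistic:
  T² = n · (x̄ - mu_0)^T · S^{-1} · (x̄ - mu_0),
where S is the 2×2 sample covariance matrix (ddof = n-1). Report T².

Step 1 — sample mean vector:
  mean(X_1) = (3 + 1 + 6 + 1) / 4 = 11/4 = 2.75
  mean(X_2) = (3 + 6 + 9 + 4) / 4 = 22/4 = 5.5
  x̄ = (2.75, 5.5),  deviation x̄ - mu_0 = (2.75, 5.5) - (8, 3) = (-5.25, 2.5).

Step 2 — sample covariance matrix, S[i,j] = (1/(n-1)) · Σ_k (x_{k,i} - mean_i) · (x_{k,j} - mean_j), divisor n-1 = 3:
  S[X_1,X_1] = ((0.25)·(0.25) + (-1.75)·(-1.75) + (3.25)·(3.25) + (-1.75)·(-1.75)) / 3 = 16.75/3 = 5.5833
  S[X_1,X_2] = ((0.25)·(-2.5) + (-1.75)·(0.5) + (3.25)·(3.5) + (-1.75)·(-1.5)) / 3 = 12.5/3 = 4.1667
  S[X_2,X_2] = ((-2.5)·(-2.5) + (0.5)·(0.5) + (3.5)·(3.5) + (-1.5)·(-1.5)) / 3 = 21/3 = 7
  S = [[5.5833, 4.1667],
 [4.1667, 7]].

Step 3 — invert S. det(S) = 5.5833·7 - (4.1667)² = 21.7222.
  S^{-1} = (1/det) · [[d, -b], [-b, a]] = [[0.3223, -0.1918],
 [-0.1918, 0.257]].

Step 4 — quadratic form (x̄ - mu_0)^T · S^{-1} · (x̄ - mu_0):
  S^{-1} · (x̄ - mu_0) = (-2.1714, 1.6496),
  (x̄ - mu_0)^T · [...] = (-5.25)·(-2.1714) + (2.5)·(1.6496) = 15.5237.

Step 5 — scale by n: T² = 4 · 15.5237 = 62.0946.

T² ≈ 62.0946


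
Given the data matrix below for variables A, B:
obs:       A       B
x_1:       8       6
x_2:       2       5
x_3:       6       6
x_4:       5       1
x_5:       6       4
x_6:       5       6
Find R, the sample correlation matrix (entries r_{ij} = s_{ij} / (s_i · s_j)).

Step 1 — column means:
  mean(A) = (8 + 2 + 6 + 5 + 6 + 5) / 6 = 32/6 = 5.3333
  mean(B) = (6 + 5 + 6 + 1 + 4 + 6) / 6 = 28/6 = 4.6667

Step 2 — sample variances and covariances s[i,j] = (1/(n-1)) · Σ_k (x_{k,i} - mean_i) · (x_{k,j} - mean_j), with n-1 = 5:
  s[A,A] = ((2.6667)·(2.6667) + (-3.3333)·(-3.3333) + (0.6667)·(0.6667) + (-0.3333)·(-0.3333) + (0.6667)·(0.6667) + (-0.3333)·(-0.3333)) / 5 = 19.3333/5 = 3.8667
  s[A,B] = ((2.6667)·(1.3333) + (-3.3333)·(0.3333) + (0.6667)·(1.3333) + (-0.3333)·(-3.6667) + (0.6667)·(-0.6667) + (-0.3333)·(1.3333)) / 5 = 3.6667/5 = 0.7333
  s[B,B] = ((1.3333)·(1.3333) + (0.3333)·(0.3333) + (1.3333)·(1.3333) + (-3.6667)·(-3.6667) + (-0.6667)·(-0.6667) + (1.3333)·(1.3333)) / 5 = 19.3333/5 = 3.8667
  Sample standard deviations s_i = √(s[i,i]):
  s(A) = √(3.8667) = 1.9664
  s(B) = √(3.8667) = 1.9664

Step 3 — r_{ij} = s_{ij} / (s_i · s_j):
  r[A,A] = 1 (diagonal).
  r[A,B] = 0.7333 / (1.9664 · 1.9664) = 0.7333 / 3.8667 = 0.1897
  r[B,B] = 1 (diagonal).

R is symmetric with unit diagonal. Assembling:

R = [[1, 0.1897],
 [0.1897, 1]]


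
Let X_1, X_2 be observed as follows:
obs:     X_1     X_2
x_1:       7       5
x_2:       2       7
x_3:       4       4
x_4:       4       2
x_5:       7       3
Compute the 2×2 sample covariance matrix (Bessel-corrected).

Step 1 — column means:
  mean(X_1) = (7 + 2 + 4 + 4 + 7) / 5 = 24/5 = 4.8
  mean(X_2) = (5 + 7 + 4 + 2 + 3) / 5 = 21/5 = 4.2

Step 2 — sample covariance S[i,j] = (1/(n-1)) · Σ_k (x_{k,i} - mean_i) · (x_{k,j} - mean_j), with n-1 = 4.
  S[X_1,X_1] = ((2.2)·(2.2) + (-2.8)·(-2.8) + (-0.8)·(-0.8) + (-0.8)·(-0.8) + (2.2)·(2.2)) / 4 = 18.8/4 = 4.7
  S[X_1,X_2] = ((2.2)·(0.8) + (-2.8)·(2.8) + (-0.8)·(-0.2) + (-0.8)·(-2.2) + (2.2)·(-1.2)) / 4 = -6.8/4 = -1.7
  S[X_2,X_2] = ((0.8)·(0.8) + (2.8)·(2.8) + (-0.2)·(-0.2) + (-2.2)·(-2.2) + (-1.2)·(-1.2)) / 4 = 14.8/4 = 3.7

S is symmetric (S[j,i] = S[i,j]). Assembling:

S = [[4.7, -1.7],
 [-1.7, 3.7]]


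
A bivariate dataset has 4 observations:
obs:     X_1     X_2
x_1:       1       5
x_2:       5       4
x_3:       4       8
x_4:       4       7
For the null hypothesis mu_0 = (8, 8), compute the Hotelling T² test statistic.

Step 1 — sample mean vector:
  mean(X_1) = (1 + 5 + 4 + 4) / 4 = 14/4 = 3.5
  mean(X_2) = (5 + 4 + 8 + 7) / 4 = 24/4 = 6
  x̄ = (3.5, 6),  deviation x̄ - mu_0 = (3.5, 6) - (8, 8) = (-4.5, -2).

Step 2 — sample covariance matrix, S[i,j] = (1/(n-1)) · Σ_k (x_{k,i} - mean_i) · (x_{k,j} - mean_j), divisor n-1 = 3:
  S[X_1,X_1] = ((-2.5)·(-2.5) + (1.5)·(1.5) + (0.5)·(0.5) + (0.5)·(0.5)) / 3 = 9/3 = 3
  S[X_1,X_2] = ((-2.5)·(-1) + (1.5)·(-2) + (0.5)·(2) + (0.5)·(1)) / 3 = 1/3 = 0.3333
  S[X_2,X_2] = ((-1)·(-1) + (-2)·(-2) + (2)·(2) + (1)·(1)) / 3 = 10/3 = 3.3333
  S = [[3, 0.3333],
 [0.3333, 3.3333]].

Step 3 — invert S. det(S) = 3·3.3333 - (0.3333)² = 9.8889.
  S^{-1} = (1/det) · [[d, -b], [-b, a]] = [[0.3371, -0.0337],
 [-0.0337, 0.3034]].

Step 4 — quadratic form (x̄ - mu_0)^T · S^{-1} · (x̄ - mu_0):
  S^{-1} · (x̄ - mu_0) = (-1.4494, -0.4551),
  (x̄ - mu_0)^T · [...] = (-4.5)·(-1.4494) + (-2)·(-0.4551) = 7.4326.

Step 5 — scale by n: T² = 4 · 7.4326 = 29.7303.

T² ≈ 29.7303


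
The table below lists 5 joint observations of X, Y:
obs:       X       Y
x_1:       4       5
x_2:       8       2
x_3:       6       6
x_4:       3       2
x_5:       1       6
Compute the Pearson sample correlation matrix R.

Step 1 — column means:
  mean(X) = (4 + 8 + 6 + 3 + 1) / 5 = 22/5 = 4.4
  mean(Y) = (5 + 2 + 6 + 2 + 6) / 5 = 21/5 = 4.2

Step 2 — sample variances and covariances s[i,j] = (1/(n-1)) · Σ_k (x_{k,i} - mean_i) · (x_{k,j} - mean_j), with n-1 = 4:
  s[X,X] = ((-0.4)·(-0.4) + (3.6)·(3.6) + (1.6)·(1.6) + (-1.4)·(-1.4) + (-3.4)·(-3.4)) / 4 = 29.2/4 = 7.3
  s[X,Y] = ((-0.4)·(0.8) + (3.6)·(-2.2) + (1.6)·(1.8) + (-1.4)·(-2.2) + (-3.4)·(1.8)) / 4 = -8.4/4 = -2.1
  s[Y,Y] = ((0.8)·(0.8) + (-2.2)·(-2.2) + (1.8)·(1.8) + (-2.2)·(-2.2) + (1.8)·(1.8)) / 4 = 16.8/4 = 4.2
  Sample standard deviations s_i = √(s[i,i]):
  s(X) = √(7.3) = 2.7019
  s(Y) = √(4.2) = 2.0494

Step 3 — r_{ij} = s_{ij} / (s_i · s_j):
  r[X,X] = 1 (diagonal).
  r[X,Y] = -2.1 / (2.7019 · 2.0494) = -2.1 / 5.5371 = -0.3793
  r[Y,Y] = 1 (diagonal).

R is symmetric with unit diagonal. Assembling:

R = [[1, -0.3793],
 [-0.3793, 1]]


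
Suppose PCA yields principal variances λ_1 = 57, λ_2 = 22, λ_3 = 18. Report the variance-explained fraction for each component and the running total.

Step 1 — total variance = trace(Sigma) = Σ λ_i = 57 + 22 + 18 = 97.

Step 2 — fraction explained by component i = λ_i / Σ λ:
  PC1: 57/97 = 0.5876
  PC2: 22/97 = 0.2268
  PC3: 18/97 = 0.1856

Step 3 — cumulative fraction after k components = (λ_1 + ... + λ_k) / Σ λ:
  k = 1: 57/97 = 0.5876
  k = 2: (57 + 22)/97 = 79/97 = 0.8144
  k = 3: (57 + 22 + 18)/97 = 97/97 = 1

Summary (fraction, with percent):

explained: PC1 0.5876 (58.76%), PC2 0.2268 (22.68%), PC3 0.1856 (18.56%);  cumulative: 0.5876, 0.8144, 1


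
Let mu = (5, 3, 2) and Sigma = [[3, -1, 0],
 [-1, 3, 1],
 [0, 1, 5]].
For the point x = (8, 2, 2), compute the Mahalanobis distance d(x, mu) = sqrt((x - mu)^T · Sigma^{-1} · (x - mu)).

Step 1 — centre the observation: (x - mu) = (3, -1, 0).

Step 2 — invert Sigma (cofactor / det for 3×3, or solve directly):
  Sigma^{-1} = [[0.3784, 0.1351, -0.027],
 [0.1351, 0.4054, -0.0811],
 [-0.027, -0.0811, 0.2162]].

Step 3 — form the quadratic (x - mu)^T · Sigma^{-1} · (x - mu):
  Sigma^{-1} · (x - mu) = (1, 0, 0).
  (x - mu)^T · [Sigma^{-1} · (x - mu)] = (3)·(1) + (-1)·(0) + (0)·(0) = 3.

Step 4 — take square root: d = √(3) ≈ 1.7321.

d(x, mu) = √(3) ≈ 1.7321


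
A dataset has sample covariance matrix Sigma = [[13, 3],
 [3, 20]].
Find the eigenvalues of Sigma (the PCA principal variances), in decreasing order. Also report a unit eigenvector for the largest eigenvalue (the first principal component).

Step 1 — characteristic polynomial of 2×2 Sigma:
  det(Sigma - λI) = λ² - trace · λ + det = 0.
  trace = 13 + 20 = 33, det = 13·20 - (3)² = 251.
Step 2 — discriminant:
  Δ = trace² - 4·det = 1089 - 1004 = 85.
Step 3 — eigenvalues:
  λ = (trace ± √Δ)/2 = (33 ± 9.2195)/2,
  λ_1 = 21.1098,  λ_2 = 11.8902.

Step 4 — unit eigenvector for λ_1: solve (Sigma - λ_1 I)v = 0. First row:
  (13 - 21.1098)·v_x + (3)·v_y = 0, i.e. (-8.1098)·v_x + (3)·v_y = 0,
  so v ∝ (b, λ_1 - a) = (3, 8.1098) = u.
  ||u|| = √((3)² + (8.1098)²) = √(74.7684) ≈ 8.6469,
  v_1 = u/||u|| ≈ (0.3469, 0.9379) (||v_1|| = 1).

λ_1 = 21.1098,  λ_2 = 11.8902;  v_1 ≈ (0.3469, 0.9379)


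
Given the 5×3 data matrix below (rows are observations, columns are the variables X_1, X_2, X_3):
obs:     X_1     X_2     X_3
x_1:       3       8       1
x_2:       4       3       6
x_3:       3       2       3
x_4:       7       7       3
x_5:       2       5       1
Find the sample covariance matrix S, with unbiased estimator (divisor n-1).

Step 1 — column means:
  mean(X_1) = (3 + 4 + 3 + 7 + 2) / 5 = 19/5 = 3.8
  mean(X_2) = (8 + 3 + 2 + 7 + 5) / 5 = 25/5 = 5
  mean(X_3) = (1 + 6 + 3 + 3 + 1) / 5 = 14/5 = 2.8

Step 2 — sample covariance S[i,j] = (1/(n-1)) · Σ_k (x_{k,i} - mean_i) · (x_{k,j} - mean_j), with n-1 = 4.
  S[X_1,X_1] = ((-0.8)·(-0.8) + (0.2)·(0.2) + (-0.8)·(-0.8) + (3.2)·(3.2) + (-1.8)·(-1.8)) / 4 = 14.8/4 = 3.7
  S[X_1,X_2] = ((-0.8)·(3) + (0.2)·(-2) + (-0.8)·(-3) + (3.2)·(2) + (-1.8)·(0)) / 4 = 6/4 = 1.5
  S[X_1,X_3] = ((-0.8)·(-1.8) + (0.2)·(3.2) + (-0.8)·(0.2) + (3.2)·(0.2) + (-1.8)·(-1.8)) / 4 = 5.8/4 = 1.45
  S[X_2,X_2] = ((3)·(3) + (-2)·(-2) + (-3)·(-3) + (2)·(2) + (0)·(0)) / 4 = 26/4 = 6.5
  S[X_2,X_3] = ((3)·(-1.8) + (-2)·(3.2) + (-3)·(0.2) + (2)·(0.2) + (0)·(-1.8)) / 4 = -12/4 = -3
  S[X_3,X_3] = ((-1.8)·(-1.8) + (3.2)·(3.2) + (0.2)·(0.2) + (0.2)·(0.2) + (-1.8)·(-1.8)) / 4 = 16.8/4 = 4.2

S is symmetric (S[j,i] = S[i,j]). Assembling:

S = [[3.7, 1.5, 1.45],
 [1.5, 6.5, -3],
 [1.45, -3, 4.2]]
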